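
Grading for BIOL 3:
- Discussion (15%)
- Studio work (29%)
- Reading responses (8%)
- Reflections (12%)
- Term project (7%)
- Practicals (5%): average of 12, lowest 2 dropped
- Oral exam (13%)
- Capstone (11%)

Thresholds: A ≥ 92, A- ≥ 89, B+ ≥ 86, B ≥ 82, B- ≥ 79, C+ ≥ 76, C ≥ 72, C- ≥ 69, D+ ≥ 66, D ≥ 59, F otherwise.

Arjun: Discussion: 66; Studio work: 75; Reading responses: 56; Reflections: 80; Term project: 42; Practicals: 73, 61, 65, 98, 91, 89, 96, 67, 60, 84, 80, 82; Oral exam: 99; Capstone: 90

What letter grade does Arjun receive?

C

Practicals: drop 60, 61 → average of remaining 10 = 825/10 = 82.5
Weighted total:
  Discussion 66 × 0.15 = 9.9
  Studio work 75 × 0.29 = 21.75
  Reading responses 56 × 0.08 = 4.48
  Reflections 80 × 0.12 = 9.6
  Term project 42 × 0.07 = 2.94
  Practicals 82.5 × 0.05 = 4.125
  Oral exam 99 × 0.13 = 12.87
  Capstone 90 × 0.11 = 9.9
Sum = 75.565
75.565 is ≥ 72 and < 76 → C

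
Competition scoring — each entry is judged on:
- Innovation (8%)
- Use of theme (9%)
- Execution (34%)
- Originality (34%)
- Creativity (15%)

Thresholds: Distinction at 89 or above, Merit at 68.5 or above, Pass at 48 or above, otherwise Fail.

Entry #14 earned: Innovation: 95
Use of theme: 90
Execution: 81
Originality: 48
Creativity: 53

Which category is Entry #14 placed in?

Weighted total:
  Innovation 95 × 0.08 = 7.6
  Use of theme 90 × 0.09 = 8.1
  Execution 81 × 0.34 = 27.54
  Originality 48 × 0.34 = 16.32
  Creativity 53 × 0.15 = 7.95
Sum = 67.51
67.51 is ≥ 48 and < 68.5 → Pass

Pass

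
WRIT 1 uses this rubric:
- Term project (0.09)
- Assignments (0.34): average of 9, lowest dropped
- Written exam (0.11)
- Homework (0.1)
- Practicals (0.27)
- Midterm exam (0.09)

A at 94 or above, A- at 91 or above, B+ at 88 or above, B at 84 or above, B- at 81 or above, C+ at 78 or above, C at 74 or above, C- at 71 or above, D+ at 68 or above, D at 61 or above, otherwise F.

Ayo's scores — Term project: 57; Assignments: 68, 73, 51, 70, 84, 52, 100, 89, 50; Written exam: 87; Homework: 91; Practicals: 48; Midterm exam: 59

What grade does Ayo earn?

Assignments: drop 50 → average of remaining 8 = 587/8 = 73.375
Weighted total:
  Term project 57 × 0.09 = 5.13
  Assignments 73.375 × 0.34 = 24.9475
  Written exam 87 × 0.11 = 9.57
  Homework 91 × 0.1 = 9.1
  Practicals 48 × 0.27 = 12.96
  Midterm exam 59 × 0.09 = 5.31
Sum = 67.0175
67.0175 is ≥ 61 and < 68 → D

D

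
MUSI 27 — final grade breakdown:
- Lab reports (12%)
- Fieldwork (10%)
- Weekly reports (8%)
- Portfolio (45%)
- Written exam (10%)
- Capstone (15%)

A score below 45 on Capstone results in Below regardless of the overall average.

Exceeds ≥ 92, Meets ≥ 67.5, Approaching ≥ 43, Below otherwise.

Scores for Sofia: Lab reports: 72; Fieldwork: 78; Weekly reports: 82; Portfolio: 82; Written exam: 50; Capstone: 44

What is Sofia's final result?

Below

Capstone score 44 < 45: minimum not met.
Weighted total:
  Lab reports 72 × 0.12 = 8.64
  Fieldwork 78 × 0.1 = 7.8
  Weekly reports 82 × 0.08 = 6.56
  Portfolio 82 × 0.45 = 36.9
  Written exam 50 × 0.1 = 5
  Capstone 44 × 0.15 = 6.6
Sum = 71.5
Because the Capstone minimum was not met, the result is Below.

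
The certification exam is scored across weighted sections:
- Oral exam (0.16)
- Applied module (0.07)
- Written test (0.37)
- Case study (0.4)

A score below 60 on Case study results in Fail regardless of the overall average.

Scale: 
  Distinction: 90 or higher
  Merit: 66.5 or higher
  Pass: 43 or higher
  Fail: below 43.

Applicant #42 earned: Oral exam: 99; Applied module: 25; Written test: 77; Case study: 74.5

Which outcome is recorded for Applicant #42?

Case study score 74.5 ≥ 60: minimum met.
Weighted total:
  Oral exam 99 × 0.16 = 15.84
  Applied module 25 × 0.07 = 1.75
  Written test 77 × 0.37 = 28.49
  Case study 74.5 × 0.4 = 29.8
Sum = 75.88
75.88 is ≥ 66.5 and < 90 → Merit

Merit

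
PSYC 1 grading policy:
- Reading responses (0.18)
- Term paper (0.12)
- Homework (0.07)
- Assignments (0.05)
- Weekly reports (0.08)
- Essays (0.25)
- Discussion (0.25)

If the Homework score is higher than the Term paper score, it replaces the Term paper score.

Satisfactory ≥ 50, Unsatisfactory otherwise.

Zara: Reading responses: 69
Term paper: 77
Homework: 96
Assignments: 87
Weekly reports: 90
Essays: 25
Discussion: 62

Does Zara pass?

Homework (96) > Term paper (77), so Term paper counts as 96.
Weighted total:
  Reading responses 69 × 0.18 = 12.42
  Term paper 96 × 0.12 = 11.52
  Homework 96 × 0.07 = 6.72
  Assignments 87 × 0.05 = 4.35
  Weekly reports 90 × 0.08 = 7.2
  Essays 25 × 0.25 = 6.25
  Discussion 62 × 0.25 = 15.5
Sum = 63.96
63.96 ≥ 50 → Satisfactory

Satisfactory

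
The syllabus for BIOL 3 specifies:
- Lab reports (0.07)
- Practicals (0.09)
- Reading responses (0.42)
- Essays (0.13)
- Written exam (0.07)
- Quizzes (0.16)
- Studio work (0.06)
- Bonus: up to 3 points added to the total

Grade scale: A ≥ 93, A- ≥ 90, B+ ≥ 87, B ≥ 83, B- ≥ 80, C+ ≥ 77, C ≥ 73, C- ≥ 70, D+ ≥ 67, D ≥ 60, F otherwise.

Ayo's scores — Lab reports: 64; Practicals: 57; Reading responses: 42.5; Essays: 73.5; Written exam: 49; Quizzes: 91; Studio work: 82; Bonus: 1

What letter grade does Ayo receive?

Weighted total:
  Lab reports 64 × 0.07 = 4.48
  Practicals 57 × 0.09 = 5.13
  Reading responses 42.5 × 0.42 = 17.85
  Essays 73.5 × 0.13 = 9.555
  Written exam 49 × 0.07 = 3.43
  Quizzes 91 × 0.16 = 14.56
  Studio work 82 × 0.06 = 4.92
Sum = 59.925
Bonus: 59.925 + 1 = 60.925
60.925 is ≥ 60 and < 67 → D

D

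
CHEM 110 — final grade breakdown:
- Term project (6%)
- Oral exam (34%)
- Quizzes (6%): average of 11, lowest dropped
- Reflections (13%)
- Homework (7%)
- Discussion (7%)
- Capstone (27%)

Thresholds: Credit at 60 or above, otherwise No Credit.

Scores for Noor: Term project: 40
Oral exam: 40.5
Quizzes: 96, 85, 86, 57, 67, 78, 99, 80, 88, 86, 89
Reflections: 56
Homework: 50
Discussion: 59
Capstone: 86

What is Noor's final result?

No Credit

Quizzes: drop 57 → average of remaining 10 = 854/10 = 85.4
Weighted total:
  Term project 40 × 0.06 = 2.4
  Oral exam 40.5 × 0.34 = 13.77
  Quizzes 85.4 × 0.06 = 5.124
  Reflections 56 × 0.13 = 7.28
  Homework 50 × 0.07 = 3.5
  Discussion 59 × 0.07 = 4.13
  Capstone 86 × 0.27 = 23.22
Sum = 59.424
59.424 < 60 → No Credit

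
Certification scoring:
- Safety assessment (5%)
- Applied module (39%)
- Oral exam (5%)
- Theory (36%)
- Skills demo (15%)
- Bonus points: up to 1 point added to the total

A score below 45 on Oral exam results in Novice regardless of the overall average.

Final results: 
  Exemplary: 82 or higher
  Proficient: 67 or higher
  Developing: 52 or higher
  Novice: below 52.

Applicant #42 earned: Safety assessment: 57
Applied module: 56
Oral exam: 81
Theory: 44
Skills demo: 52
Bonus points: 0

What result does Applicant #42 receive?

Developing

Oral exam score 81 ≥ 45: minimum met.
Weighted total:
  Safety assessment 57 × 0.05 = 2.85
  Applied module 56 × 0.39 = 21.84
  Oral exam 81 × 0.05 = 4.05
  Theory 44 × 0.36 = 15.84
  Skills demo 52 × 0.15 = 7.8
Sum = 52.38
Bonus points: 52.38 + 0 = 52.38
52.38 is ≥ 52 and < 67 → Developing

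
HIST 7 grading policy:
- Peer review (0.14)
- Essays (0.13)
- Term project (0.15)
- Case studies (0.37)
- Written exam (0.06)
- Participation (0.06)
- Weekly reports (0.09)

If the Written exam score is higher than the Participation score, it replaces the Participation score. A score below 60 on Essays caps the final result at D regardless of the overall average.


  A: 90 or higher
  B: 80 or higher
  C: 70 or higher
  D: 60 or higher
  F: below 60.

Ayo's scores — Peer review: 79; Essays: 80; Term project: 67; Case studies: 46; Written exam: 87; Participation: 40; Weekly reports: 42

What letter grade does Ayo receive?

Written exam (87) > Participation (40), so Participation counts as 87.
Essays score 80 ≥ 60: minimum met.
Weighted total:
  Peer review 79 × 0.14 = 11.06
  Essays 80 × 0.13 = 10.4
  Term project 67 × 0.15 = 10.05
  Case studies 46 × 0.37 = 17.02
  Written exam 87 × 0.06 = 5.22
  Participation 87 × 0.06 = 5.22
  Weekly reports 42 × 0.09 = 3.78
Sum = 62.75
62.75 is ≥ 60 and < 70 → D

D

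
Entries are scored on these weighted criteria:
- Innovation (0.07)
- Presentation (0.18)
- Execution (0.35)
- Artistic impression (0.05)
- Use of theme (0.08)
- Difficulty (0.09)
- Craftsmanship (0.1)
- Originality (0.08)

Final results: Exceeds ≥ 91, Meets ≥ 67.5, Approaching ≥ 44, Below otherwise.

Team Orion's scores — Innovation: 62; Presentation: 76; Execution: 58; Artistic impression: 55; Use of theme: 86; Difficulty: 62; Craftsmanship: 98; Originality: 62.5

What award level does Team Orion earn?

Meets

Weighted total:
  Innovation 62 × 0.07 = 4.34
  Presentation 76 × 0.18 = 13.68
  Execution 58 × 0.35 = 20.3
  Artistic impression 55 × 0.05 = 2.75
  Use of theme 86 × 0.08 = 6.88
  Difficulty 62 × 0.09 = 5.58
  Craftsmanship 98 × 0.1 = 9.8
  Originality 62.5 × 0.08 = 5
Sum = 68.33
68.33 is ≥ 67.5 and < 91 → Meets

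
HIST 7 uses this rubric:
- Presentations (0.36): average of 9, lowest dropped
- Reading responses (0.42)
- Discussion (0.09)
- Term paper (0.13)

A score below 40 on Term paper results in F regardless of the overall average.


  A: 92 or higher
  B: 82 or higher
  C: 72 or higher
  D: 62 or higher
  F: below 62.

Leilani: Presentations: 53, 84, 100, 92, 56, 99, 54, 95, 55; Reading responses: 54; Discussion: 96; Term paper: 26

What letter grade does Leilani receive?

F

Presentations: drop 53 → average of remaining 8 = 635/8 = 79.375
Term paper score 26 < 40: minimum not met.
Weighted total:
  Presentations 79.375 × 0.36 = 28.575
  Reading responses 54 × 0.42 = 22.68
  Discussion 96 × 0.09 = 8.64
  Term paper 26 × 0.13 = 3.38
Sum = 63.275
Because the Term paper minimum was not met, the result is F.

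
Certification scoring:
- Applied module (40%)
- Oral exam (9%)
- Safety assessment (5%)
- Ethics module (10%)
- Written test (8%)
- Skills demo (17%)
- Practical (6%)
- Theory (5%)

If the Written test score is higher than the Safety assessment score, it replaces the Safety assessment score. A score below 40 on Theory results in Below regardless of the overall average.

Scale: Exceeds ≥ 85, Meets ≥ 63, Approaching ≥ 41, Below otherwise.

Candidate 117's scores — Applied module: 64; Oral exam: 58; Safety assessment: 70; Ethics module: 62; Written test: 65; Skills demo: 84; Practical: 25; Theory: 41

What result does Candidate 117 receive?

Written test (65) ≤ Safety assessment (70), so Safety assessment stays at 70.
Theory score 41 ≥ 40: minimum met.
Weighted total:
  Applied module 64 × 0.4 = 25.6
  Oral exam 58 × 0.09 = 5.22
  Safety assessment 70 × 0.05 = 3.5
  Ethics module 62 × 0.1 = 6.2
  Written test 65 × 0.08 = 5.2
  Skills demo 84 × 0.17 = 14.28
  Practical 25 × 0.06 = 1.5
  Theory 41 × 0.05 = 2.05
Sum = 63.55
63.55 is ≥ 63 and < 85 → Meets

Meets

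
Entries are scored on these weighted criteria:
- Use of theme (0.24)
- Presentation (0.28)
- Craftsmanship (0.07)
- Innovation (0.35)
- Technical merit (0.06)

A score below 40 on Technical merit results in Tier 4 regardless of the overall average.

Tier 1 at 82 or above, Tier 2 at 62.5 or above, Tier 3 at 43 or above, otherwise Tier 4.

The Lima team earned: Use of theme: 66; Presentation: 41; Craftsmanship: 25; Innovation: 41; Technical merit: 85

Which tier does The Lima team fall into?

Tier 3

Technical merit score 85 ≥ 40: minimum met.
Weighted total:
  Use of theme 66 × 0.24 = 15.84
  Presentation 41 × 0.28 = 11.48
  Craftsmanship 25 × 0.07 = 1.75
  Innovation 41 × 0.35 = 14.35
  Technical merit 85 × 0.06 = 5.1
Sum = 48.52
48.52 is ≥ 43 and < 62.5 → Tier 3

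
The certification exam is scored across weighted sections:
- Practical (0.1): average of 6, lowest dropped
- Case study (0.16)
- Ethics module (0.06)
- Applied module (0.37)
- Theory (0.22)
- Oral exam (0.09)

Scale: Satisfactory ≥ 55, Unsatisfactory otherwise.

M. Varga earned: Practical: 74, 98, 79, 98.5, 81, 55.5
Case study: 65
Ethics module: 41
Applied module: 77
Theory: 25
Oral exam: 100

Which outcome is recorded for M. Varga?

Satisfactory

Practical: drop 55.5 → average of remaining 5 = 430.5/5 = 86.1
Weighted total:
  Practical 86.1 × 0.1 = 8.61
  Case study 65 × 0.16 = 10.4
  Ethics module 41 × 0.06 = 2.46
  Applied module 77 × 0.37 = 28.49
  Theory 25 × 0.22 = 5.5
  Oral exam 100 × 0.09 = 9
Sum = 64.46
64.46 ≥ 55 → Satisfactory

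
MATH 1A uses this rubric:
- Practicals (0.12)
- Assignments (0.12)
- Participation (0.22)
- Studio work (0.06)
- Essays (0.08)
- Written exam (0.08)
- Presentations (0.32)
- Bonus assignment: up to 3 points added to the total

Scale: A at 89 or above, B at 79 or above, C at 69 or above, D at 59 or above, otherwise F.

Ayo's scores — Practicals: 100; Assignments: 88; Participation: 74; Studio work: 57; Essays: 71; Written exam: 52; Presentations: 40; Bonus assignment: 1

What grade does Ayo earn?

D

Weighted total:
  Practicals 100 × 0.12 = 12
  Assignments 88 × 0.12 = 10.56
  Participation 74 × 0.22 = 16.28
  Studio work 57 × 0.06 = 3.42
  Essays 71 × 0.08 = 5.68
  Written exam 52 × 0.08 = 4.16
  Presentations 40 × 0.32 = 12.8
Sum = 64.9
Bonus assignment: 64.9 + 1 = 65.9
65.9 is ≥ 59 and < 69 → D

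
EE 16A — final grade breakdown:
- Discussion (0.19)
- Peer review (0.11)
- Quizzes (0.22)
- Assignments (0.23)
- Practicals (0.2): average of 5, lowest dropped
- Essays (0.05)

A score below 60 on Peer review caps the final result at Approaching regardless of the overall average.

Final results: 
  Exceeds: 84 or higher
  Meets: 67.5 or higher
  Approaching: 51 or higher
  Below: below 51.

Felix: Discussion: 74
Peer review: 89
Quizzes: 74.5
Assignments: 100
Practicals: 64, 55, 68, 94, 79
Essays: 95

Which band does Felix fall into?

Practicals: drop 55 → average of remaining 4 = 305/4 = 76.25
Peer review score 89 ≥ 60: minimum met.
Weighted total:
  Discussion 74 × 0.19 = 14.06
  Peer review 89 × 0.11 = 9.79
  Quizzes 74.5 × 0.22 = 16.39
  Assignments 100 × 0.23 = 23
  Practicals 76.25 × 0.2 = 15.25
  Essays 95 × 0.05 = 4.75
Sum = 83.24
83.24 is ≥ 67.5 and < 84 → Meets

Meets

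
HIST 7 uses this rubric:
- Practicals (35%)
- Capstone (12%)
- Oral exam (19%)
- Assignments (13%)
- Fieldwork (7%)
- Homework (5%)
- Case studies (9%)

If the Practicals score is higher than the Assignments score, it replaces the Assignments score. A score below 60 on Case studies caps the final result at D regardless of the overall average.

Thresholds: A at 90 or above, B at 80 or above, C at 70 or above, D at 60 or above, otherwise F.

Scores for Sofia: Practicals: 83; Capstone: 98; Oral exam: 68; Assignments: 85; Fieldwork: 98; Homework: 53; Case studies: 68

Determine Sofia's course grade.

Practicals (83) ≤ Assignments (85), so Assignments stays at 85.
Case studies score 68 ≥ 60: minimum met.
Weighted total:
  Practicals 83 × 0.35 = 29.05
  Capstone 98 × 0.12 = 11.76
  Oral exam 68 × 0.19 = 12.92
  Assignments 85 × 0.13 = 11.05
  Fieldwork 98 × 0.07 = 6.86
  Homework 53 × 0.05 = 2.65
  Case studies 68 × 0.09 = 6.12
Sum = 80.41
80.41 is ≥ 80 and < 90 → B

B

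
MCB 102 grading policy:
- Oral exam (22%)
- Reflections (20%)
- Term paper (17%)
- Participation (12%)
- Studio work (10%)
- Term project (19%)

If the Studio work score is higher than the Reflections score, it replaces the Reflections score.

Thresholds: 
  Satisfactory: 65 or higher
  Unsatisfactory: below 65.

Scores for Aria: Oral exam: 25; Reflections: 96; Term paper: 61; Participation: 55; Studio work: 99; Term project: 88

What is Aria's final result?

Satisfactory

Studio work (99) > Reflections (96), so Reflections counts as 99.
Weighted total:
  Oral exam 25 × 0.22 = 5.5
  Reflections 99 × 0.2 = 19.8
  Term paper 61 × 0.17 = 10.37
  Participation 55 × 0.12 = 6.6
  Studio work 99 × 0.1 = 9.9
  Term project 88 × 0.19 = 16.72
Sum = 68.89
68.89 ≥ 65 → Satisfactory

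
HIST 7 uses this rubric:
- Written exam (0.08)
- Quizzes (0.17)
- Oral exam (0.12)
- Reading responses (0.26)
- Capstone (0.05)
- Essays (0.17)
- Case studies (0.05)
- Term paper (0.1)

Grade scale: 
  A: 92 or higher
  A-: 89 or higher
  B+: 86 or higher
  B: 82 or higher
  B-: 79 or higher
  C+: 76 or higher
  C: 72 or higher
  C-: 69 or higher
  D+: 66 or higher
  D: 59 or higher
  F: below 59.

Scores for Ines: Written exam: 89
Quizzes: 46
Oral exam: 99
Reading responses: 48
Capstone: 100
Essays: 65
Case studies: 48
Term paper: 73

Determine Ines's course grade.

Weighted total:
  Written exam 89 × 0.08 = 7.12
  Quizzes 46 × 0.17 = 7.82
  Oral exam 99 × 0.12 = 11.88
  Reading responses 48 × 0.26 = 12.48
  Capstone 100 × 0.05 = 5
  Essays 65 × 0.17 = 11.05
  Case studies 48 × 0.05 = 2.4
  Term paper 73 × 0.1 = 7.3
Sum = 65.05
65.05 is ≥ 59 and < 66 → D

D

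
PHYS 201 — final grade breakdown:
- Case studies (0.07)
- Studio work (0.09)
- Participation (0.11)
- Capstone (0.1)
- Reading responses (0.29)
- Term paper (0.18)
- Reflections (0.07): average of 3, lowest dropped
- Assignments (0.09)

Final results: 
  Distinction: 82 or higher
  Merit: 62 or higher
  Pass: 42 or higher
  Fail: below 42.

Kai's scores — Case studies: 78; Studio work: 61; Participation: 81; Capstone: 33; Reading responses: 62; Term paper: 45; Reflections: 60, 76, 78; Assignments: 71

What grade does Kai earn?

Pass

Reflections: drop 60 → average of remaining 2 = 154/2 = 77
Weighted total:
  Case studies 78 × 0.07 = 5.46
  Studio work 61 × 0.09 = 5.49
  Participation 81 × 0.11 = 8.91
  Capstone 33 × 0.1 = 3.3
  Reading responses 62 × 0.29 = 17.98
  Term paper 45 × 0.18 = 8.1
  Reflections 77 × 0.07 = 5.39
  Assignments 71 × 0.09 = 6.39
Sum = 61.02
61.02 is ≥ 42 and < 62 → Pass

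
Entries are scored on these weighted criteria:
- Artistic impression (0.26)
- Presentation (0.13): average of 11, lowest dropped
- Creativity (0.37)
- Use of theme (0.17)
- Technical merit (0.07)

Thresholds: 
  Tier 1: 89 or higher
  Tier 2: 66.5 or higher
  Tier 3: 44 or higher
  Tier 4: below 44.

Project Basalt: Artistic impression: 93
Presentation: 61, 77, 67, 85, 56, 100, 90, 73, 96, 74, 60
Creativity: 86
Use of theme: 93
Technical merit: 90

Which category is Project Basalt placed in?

Tier 2

Presentation: drop 56 → average of remaining 10 = 783/10 = 78.3
Weighted total:
  Artistic impression 93 × 0.26 = 24.18
  Presentation 78.3 × 0.13 = 10.179
  Creativity 86 × 0.37 = 31.82
  Use of theme 93 × 0.17 = 15.81
  Technical merit 90 × 0.07 = 6.3
Sum = 88.289
88.289 is ≥ 66.5 and < 89 → Tier 2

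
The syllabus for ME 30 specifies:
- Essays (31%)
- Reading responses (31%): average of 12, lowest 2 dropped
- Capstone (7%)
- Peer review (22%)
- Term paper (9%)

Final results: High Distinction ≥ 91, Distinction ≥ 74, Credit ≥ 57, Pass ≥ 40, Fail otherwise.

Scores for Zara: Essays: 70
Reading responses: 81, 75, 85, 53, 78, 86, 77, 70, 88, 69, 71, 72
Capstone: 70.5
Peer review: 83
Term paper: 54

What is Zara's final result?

Distinction

Reading responses: drop 53, 69 → average of remaining 10 = 783/10 = 78.3
Weighted total:
  Essays 70 × 0.31 = 21.7
  Reading responses 78.3 × 0.31 = 24.273
  Capstone 70.5 × 0.07 = 4.935
  Peer review 83 × 0.22 = 18.26
  Term paper 54 × 0.09 = 4.86
Sum = 74.028
74.028 is ≥ 74 and < 91 → Distinction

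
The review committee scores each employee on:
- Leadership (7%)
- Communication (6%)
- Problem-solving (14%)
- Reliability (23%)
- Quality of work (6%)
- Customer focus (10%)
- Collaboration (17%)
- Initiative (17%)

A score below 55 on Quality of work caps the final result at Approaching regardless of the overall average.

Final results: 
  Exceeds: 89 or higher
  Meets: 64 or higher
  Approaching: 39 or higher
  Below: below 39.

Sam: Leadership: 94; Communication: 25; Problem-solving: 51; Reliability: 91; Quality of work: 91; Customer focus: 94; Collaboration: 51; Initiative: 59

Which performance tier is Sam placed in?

Meets

Quality of work score 91 ≥ 55: minimum met.
Weighted total:
  Leadership 94 × 0.07 = 6.58
  Communication 25 × 0.06 = 1.5
  Problem-solving 51 × 0.14 = 7.14
  Reliability 91 × 0.23 = 20.93
  Quality of work 91 × 0.06 = 5.46
  Customer focus 94 × 0.1 = 9.4
  Collaboration 51 × 0.17 = 8.67
  Initiative 59 × 0.17 = 10.03
Sum = 69.71
69.71 is ≥ 64 and < 89 → Meets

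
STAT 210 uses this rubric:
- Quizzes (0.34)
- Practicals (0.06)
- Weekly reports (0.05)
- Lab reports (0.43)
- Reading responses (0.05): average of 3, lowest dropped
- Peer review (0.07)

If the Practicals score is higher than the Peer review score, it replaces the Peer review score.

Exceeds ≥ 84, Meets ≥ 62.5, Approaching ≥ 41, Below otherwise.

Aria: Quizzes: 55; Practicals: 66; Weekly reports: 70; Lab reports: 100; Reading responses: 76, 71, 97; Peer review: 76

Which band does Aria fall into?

Reading responses: drop 71 → average of remaining 2 = 173/2 = 86.5
Practicals (66) ≤ Peer review (76), so Peer review stays at 76.
Weighted total:
  Quizzes 55 × 0.34 = 18.7
  Practicals 66 × 0.06 = 3.96
  Weekly reports 70 × 0.05 = 3.5
  Lab reports 100 × 0.43 = 43
  Reading responses 86.5 × 0.05 = 4.325
  Peer review 76 × 0.07 = 5.32
Sum = 78.805
78.805 is ≥ 62.5 and < 84 → Meets

Meets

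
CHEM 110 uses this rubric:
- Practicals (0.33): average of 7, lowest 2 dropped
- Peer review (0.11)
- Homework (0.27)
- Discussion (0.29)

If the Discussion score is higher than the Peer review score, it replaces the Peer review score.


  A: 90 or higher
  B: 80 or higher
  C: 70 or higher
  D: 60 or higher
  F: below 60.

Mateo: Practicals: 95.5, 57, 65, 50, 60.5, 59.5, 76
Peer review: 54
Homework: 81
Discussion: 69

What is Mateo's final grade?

C

Practicals: drop 50, 57 → average of remaining 5 = 356.5/5 = 71.3
Discussion (69) > Peer review (54), so Peer review counts as 69.
Weighted total:
  Practicals 71.3 × 0.33 = 23.529
  Peer review 69 × 0.11 = 7.59
  Homework 81 × 0.27 = 21.87
  Discussion 69 × 0.29 = 20.01
Sum = 72.999
72.999 is ≥ 70 and < 80 → C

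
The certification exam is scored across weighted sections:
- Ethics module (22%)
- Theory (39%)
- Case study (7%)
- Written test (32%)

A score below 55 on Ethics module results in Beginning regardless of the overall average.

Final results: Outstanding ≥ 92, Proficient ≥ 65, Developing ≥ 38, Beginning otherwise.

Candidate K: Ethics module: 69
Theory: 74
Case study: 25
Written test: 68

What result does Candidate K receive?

Proficient

Ethics module score 69 ≥ 55: minimum met.
Weighted total:
  Ethics module 69 × 0.22 = 15.18
  Theory 74 × 0.39 = 28.86
  Case study 25 × 0.07 = 1.75
  Written test 68 × 0.32 = 21.76
Sum = 67.55
67.55 is ≥ 65 and < 92 → Proficient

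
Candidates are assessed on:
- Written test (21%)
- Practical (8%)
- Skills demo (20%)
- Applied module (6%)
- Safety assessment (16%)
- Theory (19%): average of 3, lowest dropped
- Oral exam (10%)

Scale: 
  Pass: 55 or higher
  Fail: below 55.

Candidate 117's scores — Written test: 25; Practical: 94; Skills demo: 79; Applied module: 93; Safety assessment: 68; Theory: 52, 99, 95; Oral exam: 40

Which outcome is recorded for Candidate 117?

Theory: drop 52 → average of remaining 2 = 194/2 = 97
Weighted total:
  Written test 25 × 0.21 = 5.25
  Practical 94 × 0.08 = 7.52
  Skills demo 79 × 0.2 = 15.8
  Applied module 93 × 0.06 = 5.58
  Safety assessment 68 × 0.16 = 10.88
  Theory 97 × 0.19 = 18.43
  Oral exam 40 × 0.1 = 4
Sum = 67.46
67.46 ≥ 55 → Pass

Pass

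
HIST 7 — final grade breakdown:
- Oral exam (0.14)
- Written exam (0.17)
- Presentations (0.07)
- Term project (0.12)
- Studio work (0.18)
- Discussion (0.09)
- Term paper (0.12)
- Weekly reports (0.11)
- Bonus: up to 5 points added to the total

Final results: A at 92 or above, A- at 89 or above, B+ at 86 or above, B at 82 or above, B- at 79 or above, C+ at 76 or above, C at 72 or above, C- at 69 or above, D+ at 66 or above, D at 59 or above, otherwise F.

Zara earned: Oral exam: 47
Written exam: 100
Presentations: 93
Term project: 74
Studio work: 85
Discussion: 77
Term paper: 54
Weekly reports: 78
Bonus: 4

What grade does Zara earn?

B-

Weighted total:
  Oral exam 47 × 0.14 = 6.58
  Written exam 100 × 0.17 = 17
  Presentations 93 × 0.07 = 6.51
  Term project 74 × 0.12 = 8.88
  Studio work 85 × 0.18 = 15.3
  Discussion 77 × 0.09 = 6.93
  Term paper 54 × 0.12 = 6.48
  Weekly reports 78 × 0.11 = 8.58
Sum = 76.26
Bonus: 76.26 + 4 = 80.26
80.26 is ≥ 79 and < 82 → B-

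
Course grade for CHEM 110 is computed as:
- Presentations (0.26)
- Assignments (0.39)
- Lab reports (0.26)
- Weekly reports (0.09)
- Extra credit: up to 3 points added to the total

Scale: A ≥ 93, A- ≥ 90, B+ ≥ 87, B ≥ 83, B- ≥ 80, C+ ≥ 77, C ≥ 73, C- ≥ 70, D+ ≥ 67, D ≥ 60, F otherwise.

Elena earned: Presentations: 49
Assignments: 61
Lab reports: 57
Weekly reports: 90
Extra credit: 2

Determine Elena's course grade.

D

Weighted total:
  Presentations 49 × 0.26 = 12.74
  Assignments 61 × 0.39 = 23.79
  Lab reports 57 × 0.26 = 14.82
  Weekly reports 90 × 0.09 = 8.1
Sum = 59.45
Extra credit: 59.45 + 2 = 61.45
61.45 is ≥ 60 and < 67 → D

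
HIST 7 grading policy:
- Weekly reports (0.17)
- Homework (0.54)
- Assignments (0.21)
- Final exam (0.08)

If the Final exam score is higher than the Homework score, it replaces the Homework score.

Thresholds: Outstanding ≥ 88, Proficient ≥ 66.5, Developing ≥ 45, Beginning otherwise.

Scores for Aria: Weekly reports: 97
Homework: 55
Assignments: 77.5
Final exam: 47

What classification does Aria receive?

Developing

Final exam (47) ≤ Homework (55), so Homework stays at 55.
Weighted total:
  Weekly reports 97 × 0.17 = 16.49
  Homework 55 × 0.54 = 29.7
  Assignments 77.5 × 0.21 = 16.275
  Final exam 47 × 0.08 = 3.76
Sum = 66.225
66.225 is ≥ 45 and < 66.5 → Developing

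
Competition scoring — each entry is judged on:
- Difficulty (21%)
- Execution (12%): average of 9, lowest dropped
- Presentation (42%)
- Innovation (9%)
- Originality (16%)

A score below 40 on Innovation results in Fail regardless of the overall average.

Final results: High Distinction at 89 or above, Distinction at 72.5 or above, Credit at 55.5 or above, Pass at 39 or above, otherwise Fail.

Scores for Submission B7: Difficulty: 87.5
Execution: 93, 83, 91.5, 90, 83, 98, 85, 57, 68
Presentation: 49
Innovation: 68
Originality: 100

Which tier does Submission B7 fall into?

Execution: drop 57 → average of remaining 8 = 691.5/8 = 86.4375
Innovation score 68 ≥ 40: minimum met.
Weighted total:
  Difficulty 87.5 × 0.21 = 18.375
  Execution 86.4375 × 0.12 = 10.3725
  Presentation 49 × 0.42 = 20.58
  Innovation 68 × 0.09 = 6.12
  Originality 100 × 0.16 = 16
Sum = 71.4475
71.4475 is ≥ 55.5 and < 72.5 → Credit

Credit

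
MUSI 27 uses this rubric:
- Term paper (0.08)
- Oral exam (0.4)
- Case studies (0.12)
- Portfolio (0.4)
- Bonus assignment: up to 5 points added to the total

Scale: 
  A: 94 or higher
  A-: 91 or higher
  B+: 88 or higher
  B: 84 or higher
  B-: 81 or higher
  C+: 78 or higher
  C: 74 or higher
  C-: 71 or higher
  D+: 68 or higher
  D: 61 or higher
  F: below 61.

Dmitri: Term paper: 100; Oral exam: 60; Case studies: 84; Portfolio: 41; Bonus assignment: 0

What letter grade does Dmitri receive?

Weighted total:
  Term paper 100 × 0.08 = 8
  Oral exam 60 × 0.4 = 24
  Case studies 84 × 0.12 = 10.08
  Portfolio 41 × 0.4 = 16.4
Sum = 58.48
Bonus assignment: 58.48 + 0 = 58.48
58.48 < 61 → F

F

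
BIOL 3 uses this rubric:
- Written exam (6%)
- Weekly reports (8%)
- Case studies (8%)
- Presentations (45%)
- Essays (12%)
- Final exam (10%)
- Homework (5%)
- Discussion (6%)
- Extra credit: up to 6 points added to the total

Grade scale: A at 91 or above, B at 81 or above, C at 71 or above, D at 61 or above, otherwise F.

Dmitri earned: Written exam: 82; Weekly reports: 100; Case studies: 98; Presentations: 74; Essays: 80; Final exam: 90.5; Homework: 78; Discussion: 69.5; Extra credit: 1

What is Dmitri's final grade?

B

Weighted total:
  Written exam 82 × 0.06 = 4.92
  Weekly reports 100 × 0.08 = 8
  Case studies 98 × 0.08 = 7.84
  Presentations 74 × 0.45 = 33.3
  Essays 80 × 0.12 = 9.6
  Final exam 90.5 × 0.1 = 9.05
  Homework 78 × 0.05 = 3.9
  Discussion 69.5 × 0.06 = 4.17
Sum = 80.78
Extra credit: 80.78 + 1 = 81.78
81.78 is ≥ 81 and < 91 → B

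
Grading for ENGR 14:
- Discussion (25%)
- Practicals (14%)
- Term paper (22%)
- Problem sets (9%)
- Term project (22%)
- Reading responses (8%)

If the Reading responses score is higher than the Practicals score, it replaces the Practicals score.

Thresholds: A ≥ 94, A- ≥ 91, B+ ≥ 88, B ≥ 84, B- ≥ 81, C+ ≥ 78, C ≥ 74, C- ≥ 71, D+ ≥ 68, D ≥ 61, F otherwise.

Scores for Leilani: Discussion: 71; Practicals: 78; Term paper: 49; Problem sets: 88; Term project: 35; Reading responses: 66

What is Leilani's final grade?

F

Reading responses (66) ≤ Practicals (78), so Practicals stays at 78.
Weighted total:
  Discussion 71 × 0.25 = 17.75
  Practicals 78 × 0.14 = 10.92
  Term paper 49 × 0.22 = 10.78
  Problem sets 88 × 0.09 = 7.92
  Term project 35 × 0.22 = 7.7
  Reading responses 66 × 0.08 = 5.28
Sum = 60.35
60.35 < 61 → F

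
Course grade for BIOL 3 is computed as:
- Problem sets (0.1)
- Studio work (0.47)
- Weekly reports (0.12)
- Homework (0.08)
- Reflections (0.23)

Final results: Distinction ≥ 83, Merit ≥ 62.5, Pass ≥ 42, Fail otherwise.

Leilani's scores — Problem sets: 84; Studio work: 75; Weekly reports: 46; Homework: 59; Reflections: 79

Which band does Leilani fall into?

Weighted total:
  Problem sets 84 × 0.1 = 8.4
  Studio work 75 × 0.47 = 35.25
  Weekly reports 46 × 0.12 = 5.52
  Homework 59 × 0.08 = 4.72
  Reflections 79 × 0.23 = 18.17
Sum = 72.06
72.06 is ≥ 62.5 and < 83 → Merit

Merit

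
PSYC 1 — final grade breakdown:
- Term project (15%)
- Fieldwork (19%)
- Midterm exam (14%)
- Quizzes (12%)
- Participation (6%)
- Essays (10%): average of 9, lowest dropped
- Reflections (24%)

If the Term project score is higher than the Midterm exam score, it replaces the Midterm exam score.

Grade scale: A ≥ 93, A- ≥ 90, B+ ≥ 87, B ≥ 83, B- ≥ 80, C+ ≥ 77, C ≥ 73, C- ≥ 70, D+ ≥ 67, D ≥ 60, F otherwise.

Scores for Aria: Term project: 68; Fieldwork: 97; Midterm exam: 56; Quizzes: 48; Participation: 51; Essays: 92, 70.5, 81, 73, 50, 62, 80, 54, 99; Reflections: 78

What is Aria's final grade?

C

Essays: drop 50 → average of remaining 8 = 611.5/8 = 76.4375
Term project (68) > Midterm exam (56), so Midterm exam counts as 68.
Weighted total:
  Term project 68 × 0.15 = 10.2
  Fieldwork 97 × 0.19 = 18.43
  Midterm exam 68 × 0.14 = 9.52
  Quizzes 48 × 0.12 = 5.76
  Participation 51 × 0.06 = 3.06
  Essays 76.4375 × 0.1 = 7.64375
  Reflections 78 × 0.24 = 18.72
Sum = 73.33375
73.33375 is ≥ 73 and < 77 → C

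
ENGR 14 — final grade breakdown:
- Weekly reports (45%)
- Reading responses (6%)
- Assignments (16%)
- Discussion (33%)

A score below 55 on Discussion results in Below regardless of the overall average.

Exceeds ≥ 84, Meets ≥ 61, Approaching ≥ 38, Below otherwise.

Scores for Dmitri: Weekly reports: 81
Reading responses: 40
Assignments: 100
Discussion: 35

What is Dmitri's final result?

Below

Discussion score 35 < 55: minimum not met.
Weighted total:
  Weekly reports 81 × 0.45 = 36.45
  Reading responses 40 × 0.06 = 2.4
  Assignments 100 × 0.16 = 16
  Discussion 35 × 0.33 = 11.55
Sum = 66.4
Because the Discussion minimum was not met, the result is Below.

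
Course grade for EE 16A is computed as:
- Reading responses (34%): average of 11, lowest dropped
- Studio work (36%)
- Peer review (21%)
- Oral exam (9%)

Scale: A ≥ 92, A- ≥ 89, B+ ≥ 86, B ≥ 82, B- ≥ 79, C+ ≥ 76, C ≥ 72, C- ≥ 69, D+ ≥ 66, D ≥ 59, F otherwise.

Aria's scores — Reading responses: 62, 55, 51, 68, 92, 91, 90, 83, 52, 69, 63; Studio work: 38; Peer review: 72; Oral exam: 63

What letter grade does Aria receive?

Reading responses: drop 51 → average of remaining 10 = 725/10 = 72.5
Weighted total:
  Reading responses 72.5 × 0.34 = 24.65
  Studio work 38 × 0.36 = 13.68
  Peer review 72 × 0.21 = 15.12
  Oral exam 63 × 0.09 = 5.67
Sum = 59.12
59.12 is ≥ 59 and < 66 → D

D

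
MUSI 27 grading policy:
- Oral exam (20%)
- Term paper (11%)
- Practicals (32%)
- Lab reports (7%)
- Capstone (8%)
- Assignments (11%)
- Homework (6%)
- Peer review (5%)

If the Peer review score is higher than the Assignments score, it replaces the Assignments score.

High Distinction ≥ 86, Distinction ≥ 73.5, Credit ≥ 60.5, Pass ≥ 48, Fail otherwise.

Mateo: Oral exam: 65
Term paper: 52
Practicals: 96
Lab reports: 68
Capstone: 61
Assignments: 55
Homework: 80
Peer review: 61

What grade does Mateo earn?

Distinction

Peer review (61) > Assignments (55), so Assignments counts as 61.
Weighted total:
  Oral exam 65 × 0.2 = 13
  Term paper 52 × 0.11 = 5.72
  Practicals 96 × 0.32 = 30.72
  Lab reports 68 × 0.07 = 4.76
  Capstone 61 × 0.08 = 4.88
  Assignments 61 × 0.11 = 6.71
  Homework 80 × 0.06 = 4.8
  Peer review 61 × 0.05 = 3.05
Sum = 73.64
73.64 is ≥ 73.5 and < 86 → Distinction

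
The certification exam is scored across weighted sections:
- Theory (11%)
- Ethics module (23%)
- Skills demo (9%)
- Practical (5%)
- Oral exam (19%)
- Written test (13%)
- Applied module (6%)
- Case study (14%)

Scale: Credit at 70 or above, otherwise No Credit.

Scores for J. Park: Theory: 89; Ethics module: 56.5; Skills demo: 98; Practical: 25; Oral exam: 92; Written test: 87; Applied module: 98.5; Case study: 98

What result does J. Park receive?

Weighted total:
  Theory 89 × 0.11 = 9.79
  Ethics module 56.5 × 0.23 = 12.995
  Skills demo 98 × 0.09 = 8.82
  Practical 25 × 0.05 = 1.25
  Oral exam 92 × 0.19 = 17.48
  Written test 87 × 0.13 = 11.31
  Applied module 98.5 × 0.06 = 5.91
  Case study 98 × 0.14 = 13.72
Sum = 81.275
81.275 ≥ 70 → Credit

Credit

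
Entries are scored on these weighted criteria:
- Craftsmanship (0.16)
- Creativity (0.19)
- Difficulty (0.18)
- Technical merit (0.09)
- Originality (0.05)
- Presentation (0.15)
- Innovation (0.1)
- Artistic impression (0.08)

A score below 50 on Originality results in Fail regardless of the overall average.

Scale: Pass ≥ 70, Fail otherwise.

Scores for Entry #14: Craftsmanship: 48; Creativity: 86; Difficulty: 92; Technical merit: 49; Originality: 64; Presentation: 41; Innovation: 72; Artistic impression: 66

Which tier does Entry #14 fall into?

Fail

Originality score 64 ≥ 50: minimum met.
Weighted total:
  Craftsmanship 48 × 0.16 = 7.68
  Creativity 86 × 0.19 = 16.34
  Difficulty 92 × 0.18 = 16.56
  Technical merit 49 × 0.09 = 4.41
  Originality 64 × 0.05 = 3.2
  Presentation 41 × 0.15 = 6.15
  Innovation 72 × 0.1 = 7.2
  Artistic impression 66 × 0.08 = 5.28
Sum = 66.82
66.82 < 70 → Fail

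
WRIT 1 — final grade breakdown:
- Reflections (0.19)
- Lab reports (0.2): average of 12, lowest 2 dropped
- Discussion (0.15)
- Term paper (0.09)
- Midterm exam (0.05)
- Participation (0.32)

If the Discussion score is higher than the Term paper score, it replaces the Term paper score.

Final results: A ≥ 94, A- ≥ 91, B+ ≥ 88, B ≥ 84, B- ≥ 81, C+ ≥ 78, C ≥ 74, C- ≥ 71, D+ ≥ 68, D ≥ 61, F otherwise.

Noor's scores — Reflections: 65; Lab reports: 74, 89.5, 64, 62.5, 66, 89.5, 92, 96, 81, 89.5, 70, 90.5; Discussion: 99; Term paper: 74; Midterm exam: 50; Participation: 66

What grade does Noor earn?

C

Lab reports: drop 62.5, 64 → average of remaining 10 = 838/10 = 83.8
Discussion (99) > Term paper (74), so Term paper counts as 99.
Weighted total:
  Reflections 65 × 0.19 = 12.35
  Lab reports 83.8 × 0.2 = 16.76
  Discussion 99 × 0.15 = 14.85
  Term paper 99 × 0.09 = 8.91
  Midterm exam 50 × 0.05 = 2.5
  Participation 66 × 0.32 = 21.12
Sum = 76.49
76.49 is ≥ 74 and < 78 → C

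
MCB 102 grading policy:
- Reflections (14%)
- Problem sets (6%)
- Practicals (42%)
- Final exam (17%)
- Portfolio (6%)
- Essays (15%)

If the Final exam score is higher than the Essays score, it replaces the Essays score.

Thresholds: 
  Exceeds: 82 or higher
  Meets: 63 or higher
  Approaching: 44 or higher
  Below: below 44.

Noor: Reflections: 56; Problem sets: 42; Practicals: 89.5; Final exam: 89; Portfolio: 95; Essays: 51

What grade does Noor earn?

Final exam (89) > Essays (51), so Essays counts as 89.
Weighted total:
  Reflections 56 × 0.14 = 7.84
  Problem sets 42 × 0.06 = 2.52
  Practicals 89.5 × 0.42 = 37.59
  Final exam 89 × 0.17 = 15.13
  Portfolio 95 × 0.06 = 5.7
  Essays 89 × 0.15 = 13.35
Sum = 82.13
82.13 ≥ 82 → Exceeds

Exceeds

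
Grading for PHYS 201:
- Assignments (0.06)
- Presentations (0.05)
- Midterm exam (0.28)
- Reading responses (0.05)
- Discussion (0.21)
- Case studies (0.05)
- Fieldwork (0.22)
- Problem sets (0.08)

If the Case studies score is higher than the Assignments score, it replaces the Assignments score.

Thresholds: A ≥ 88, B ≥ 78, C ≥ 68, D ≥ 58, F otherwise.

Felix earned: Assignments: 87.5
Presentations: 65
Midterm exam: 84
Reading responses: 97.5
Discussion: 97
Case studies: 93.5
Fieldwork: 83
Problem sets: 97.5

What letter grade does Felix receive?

A

Case studies (93.5) > Assignments (87.5), so Assignments counts as 93.5.
Weighted total:
  Assignments 93.5 × 0.06 = 5.61
  Presentations 65 × 0.05 = 3.25
  Midterm exam 84 × 0.28 = 23.52
  Reading responses 97.5 × 0.05 = 4.875
  Discussion 97 × 0.21 = 20.37
  Case studies 93.5 × 0.05 = 4.675
  Fieldwork 83 × 0.22 = 18.26
  Problem sets 97.5 × 0.08 = 7.8
Sum = 88.36
88.36 ≥ 88 → A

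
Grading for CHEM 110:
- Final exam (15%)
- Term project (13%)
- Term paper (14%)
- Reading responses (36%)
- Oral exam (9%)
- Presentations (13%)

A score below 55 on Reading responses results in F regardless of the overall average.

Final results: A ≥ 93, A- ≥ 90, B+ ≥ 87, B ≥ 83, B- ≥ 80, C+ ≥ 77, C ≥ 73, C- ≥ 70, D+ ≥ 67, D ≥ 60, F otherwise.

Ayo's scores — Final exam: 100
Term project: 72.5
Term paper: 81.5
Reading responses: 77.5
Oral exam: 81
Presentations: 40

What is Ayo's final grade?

Reading responses score 77.5 ≥ 55: minimum met.
Weighted total:
  Final exam 100 × 0.15 = 15
  Term project 72.5 × 0.13 = 9.425
  Term paper 81.5 × 0.14 = 11.41
  Reading responses 77.5 × 0.36 = 27.9
  Oral exam 81 × 0.09 = 7.29
  Presentations 40 × 0.13 = 5.2
Sum = 76.225
76.225 is ≥ 73 and < 77 → C

C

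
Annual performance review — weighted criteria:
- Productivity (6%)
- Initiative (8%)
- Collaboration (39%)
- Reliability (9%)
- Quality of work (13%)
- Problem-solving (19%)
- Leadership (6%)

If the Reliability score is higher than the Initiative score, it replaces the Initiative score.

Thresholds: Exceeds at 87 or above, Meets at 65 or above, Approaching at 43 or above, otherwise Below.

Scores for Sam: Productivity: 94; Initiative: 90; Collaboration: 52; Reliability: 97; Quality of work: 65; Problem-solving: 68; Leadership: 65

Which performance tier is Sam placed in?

Reliability (97) > Initiative (90), so Initiative counts as 97.
Weighted total:
  Productivity 94 × 0.06 = 5.64
  Initiative 97 × 0.08 = 7.76
  Collaboration 52 × 0.39 = 20.28
  Reliability 97 × 0.09 = 8.73
  Quality of work 65 × 0.13 = 8.45
  Problem-solving 68 × 0.19 = 12.92
  Leadership 65 × 0.06 = 3.9
Sum = 67.68
67.68 is ≥ 65 and < 87 → Meets

Meets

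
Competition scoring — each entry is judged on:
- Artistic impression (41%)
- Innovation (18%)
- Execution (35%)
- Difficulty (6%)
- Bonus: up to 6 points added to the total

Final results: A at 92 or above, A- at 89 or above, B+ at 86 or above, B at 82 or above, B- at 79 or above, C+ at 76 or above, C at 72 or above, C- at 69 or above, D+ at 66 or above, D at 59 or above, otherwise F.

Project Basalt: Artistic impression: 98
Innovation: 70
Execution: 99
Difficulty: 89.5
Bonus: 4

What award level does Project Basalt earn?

A

Weighted total:
  Artistic impression 98 × 0.41 = 40.18
  Innovation 70 × 0.18 = 12.6
  Execution 99 × 0.35 = 34.65
  Difficulty 89.5 × 0.06 = 5.37
Sum = 92.8
Bonus: 92.8 + 4 = 96.8
96.8 ≥ 92 → A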